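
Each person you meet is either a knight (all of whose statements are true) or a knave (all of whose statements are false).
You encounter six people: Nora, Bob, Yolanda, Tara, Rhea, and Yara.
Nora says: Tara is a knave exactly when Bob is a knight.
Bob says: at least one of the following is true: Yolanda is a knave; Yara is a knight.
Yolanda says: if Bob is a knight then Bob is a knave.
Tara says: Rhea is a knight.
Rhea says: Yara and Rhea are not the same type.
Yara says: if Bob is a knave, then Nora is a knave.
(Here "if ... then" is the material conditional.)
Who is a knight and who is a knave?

As a knight, Nora's statement "Tara is a knave exactly when Bob is a knight" should be true; it is.
As a knave, Bob's statement "at least one of the following is true: Yolanda is a knave; Yara is a knight" should be false; it is.
Yolanda (knight): "if Bob is a knight then Bob is a knave" — true. ✓
Tara is a knight, and the claim "Rhea is a knight" is indeed true.
Since Rhea is a knight, "Yara and Rhea are not the same type" needs to be true, which holds.
Since Yara is a knave, "if Bob is a knave, then Nora is a knave" needs to be false, which holds.

Knights: Nora, Yolanda, Tara, and Rhea. Knaves: Bob and Yara.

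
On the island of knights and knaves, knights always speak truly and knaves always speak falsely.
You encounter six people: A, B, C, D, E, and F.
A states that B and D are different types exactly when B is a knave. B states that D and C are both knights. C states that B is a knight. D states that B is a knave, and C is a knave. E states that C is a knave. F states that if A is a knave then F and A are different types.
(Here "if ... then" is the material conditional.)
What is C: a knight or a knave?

C is a knave.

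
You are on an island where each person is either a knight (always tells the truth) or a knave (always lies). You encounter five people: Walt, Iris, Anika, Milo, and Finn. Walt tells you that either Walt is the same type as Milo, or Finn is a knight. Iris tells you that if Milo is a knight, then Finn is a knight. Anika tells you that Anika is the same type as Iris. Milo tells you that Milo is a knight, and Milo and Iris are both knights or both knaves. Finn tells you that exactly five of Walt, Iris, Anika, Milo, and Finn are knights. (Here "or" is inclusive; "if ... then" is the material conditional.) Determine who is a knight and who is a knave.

Knights: Walt, Iris, Anika, Milo, and Finn. Knaves: none.

Suppose Walt is a knave. Then Walt's statement "either Walt is the same type as Milo, or Finn is a knight" would have to be false. Checking the 16 ways to assign the others, none is consistent with every speaker.
(For instance, with Iris=knight, Anika=knight, Milo=knight, Finn=knight, Walt's claim "either Walt is the same type as Milo, or Finn is a knight" comes out true where it would need to be false.)
So Walt must be a knight, making "either Walt is the same type as Milo, or Finn is a knight" true. Taking Walt=knight, Iris=knight, Anika=knight, Milo=knight, Finn=knight, each remaining statement checks out:
  Iris (knight): "if Milo is a knight, then Finn is a knight" — true. ✓
  Anika (knight): "Anika is the same type as Iris" — true. ✓
  Milo (knight): "Milo is a knight, and Milo and Iris are both knights or both knaves" — true. ✓
  Finn (knight): "exactly five of Walt, Iris, Anika, Milo, and Finn are knights" — true. ✓
This is the unique consistent assignment.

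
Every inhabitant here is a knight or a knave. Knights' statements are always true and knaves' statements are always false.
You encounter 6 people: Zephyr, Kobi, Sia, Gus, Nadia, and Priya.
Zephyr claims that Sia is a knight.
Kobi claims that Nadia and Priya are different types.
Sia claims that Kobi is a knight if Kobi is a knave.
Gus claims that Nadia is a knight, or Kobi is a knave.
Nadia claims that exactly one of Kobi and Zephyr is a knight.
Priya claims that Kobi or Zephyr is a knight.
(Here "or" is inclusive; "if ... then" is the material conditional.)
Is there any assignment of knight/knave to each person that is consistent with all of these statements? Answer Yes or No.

One consistent assignment: Zephyr=knight, Kobi=knight, Sia=knight, Gus=knave, Nadia=knave, Priya=knight.

Yes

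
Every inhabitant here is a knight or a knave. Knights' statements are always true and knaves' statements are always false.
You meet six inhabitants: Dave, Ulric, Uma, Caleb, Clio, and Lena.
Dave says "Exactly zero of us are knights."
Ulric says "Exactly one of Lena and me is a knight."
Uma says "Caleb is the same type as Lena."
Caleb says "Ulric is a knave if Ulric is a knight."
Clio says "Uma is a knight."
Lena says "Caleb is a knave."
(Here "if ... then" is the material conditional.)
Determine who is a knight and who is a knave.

As a knave, Dave's statement "exactly zero of us are knights" should be false; it is.
Ulric is a knave, so "exactly one of Lena and me is a knight" must be false — and it is.
Since Uma is a knave, "Caleb is the same type as Lena" needs to be false, which holds.
Since Caleb is a knight, "Ulric is a knave if Ulric is a knight" needs to be True, which holds.
As a knave, Clio's statement "Uma is a knight" should be false; it is.
Since Lena is a knave, "Caleb is a knave" needs to be false, which holds.

Knights: Caleb. Knaves: Dave, Ulric, Uma, Clio, and Lena.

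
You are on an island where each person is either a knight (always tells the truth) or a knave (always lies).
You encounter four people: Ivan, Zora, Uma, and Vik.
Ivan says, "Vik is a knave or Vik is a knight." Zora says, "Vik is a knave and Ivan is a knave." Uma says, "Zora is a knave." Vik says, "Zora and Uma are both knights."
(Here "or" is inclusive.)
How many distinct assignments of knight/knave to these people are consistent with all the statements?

1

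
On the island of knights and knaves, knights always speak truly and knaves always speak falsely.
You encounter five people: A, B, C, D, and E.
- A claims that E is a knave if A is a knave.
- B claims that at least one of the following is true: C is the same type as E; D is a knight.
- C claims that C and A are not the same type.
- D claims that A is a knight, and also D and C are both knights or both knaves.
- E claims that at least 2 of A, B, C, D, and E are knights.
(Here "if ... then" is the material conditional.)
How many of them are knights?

The unique consistent assignment is A=knave, B=knight, C=knight, D=knave, E=knight.
That has 3 knights.

3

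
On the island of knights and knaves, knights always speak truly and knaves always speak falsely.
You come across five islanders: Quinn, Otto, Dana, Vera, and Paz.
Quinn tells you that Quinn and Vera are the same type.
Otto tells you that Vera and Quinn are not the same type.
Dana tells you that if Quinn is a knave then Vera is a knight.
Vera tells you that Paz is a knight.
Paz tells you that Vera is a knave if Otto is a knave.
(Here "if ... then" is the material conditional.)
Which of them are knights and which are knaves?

Quinn is a knave, Otto is a knight, Dana is a knight, Vera is a knight, and Paz is a knight.

Since Quinn is a knave, "Quinn and Vera are the same type" needs to be False, which holds.
Since Otto is a knight, "Vera and Quinn are not the same type" needs to be true, which holds.
Dana is a knight, so "if Quinn is a knave then Vera is a knight" must be true — and it is.
Vera is a knight, and the claim "Paz is a knight" is indeed true.
Paz is a knight, so "Vera is a knave if Otto is a knave" must be true — and it is.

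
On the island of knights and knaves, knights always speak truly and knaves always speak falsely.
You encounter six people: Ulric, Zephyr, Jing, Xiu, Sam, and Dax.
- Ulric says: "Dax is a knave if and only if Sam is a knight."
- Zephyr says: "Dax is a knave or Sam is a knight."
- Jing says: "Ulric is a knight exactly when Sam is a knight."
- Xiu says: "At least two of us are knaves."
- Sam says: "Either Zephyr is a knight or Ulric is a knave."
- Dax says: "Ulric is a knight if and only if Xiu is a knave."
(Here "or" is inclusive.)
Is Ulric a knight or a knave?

Ulric is a knave.

Consistent assignments: {Ulric=knave, Zephyr=knight, Jing=knave, Xiu=knight, Sam=knight, Dax=knight}
In every consistent assignment, Ulric is a knave.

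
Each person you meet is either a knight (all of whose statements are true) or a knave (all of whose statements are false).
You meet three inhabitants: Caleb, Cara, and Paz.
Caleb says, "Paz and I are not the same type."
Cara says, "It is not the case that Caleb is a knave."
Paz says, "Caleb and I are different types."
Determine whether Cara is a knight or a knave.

Cara is a knave.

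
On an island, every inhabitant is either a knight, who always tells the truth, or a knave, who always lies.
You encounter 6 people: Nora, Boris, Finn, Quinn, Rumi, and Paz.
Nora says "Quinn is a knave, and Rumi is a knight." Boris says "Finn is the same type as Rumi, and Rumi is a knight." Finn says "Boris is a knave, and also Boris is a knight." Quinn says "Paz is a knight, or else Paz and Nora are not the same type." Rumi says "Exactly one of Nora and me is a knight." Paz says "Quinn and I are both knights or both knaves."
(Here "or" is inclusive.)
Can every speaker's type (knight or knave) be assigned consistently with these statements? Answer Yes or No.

One consistent assignment: Nora=knave, Boris=knave, Finn=knave, Quinn=knight, Rumi=knight, Paz=knight.

Yes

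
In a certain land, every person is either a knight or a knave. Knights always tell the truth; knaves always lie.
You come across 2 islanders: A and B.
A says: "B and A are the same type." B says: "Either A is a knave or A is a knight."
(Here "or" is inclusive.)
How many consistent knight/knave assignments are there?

Consistent assignments:
  A=knight, B=knight
  A=knave, B=knight

2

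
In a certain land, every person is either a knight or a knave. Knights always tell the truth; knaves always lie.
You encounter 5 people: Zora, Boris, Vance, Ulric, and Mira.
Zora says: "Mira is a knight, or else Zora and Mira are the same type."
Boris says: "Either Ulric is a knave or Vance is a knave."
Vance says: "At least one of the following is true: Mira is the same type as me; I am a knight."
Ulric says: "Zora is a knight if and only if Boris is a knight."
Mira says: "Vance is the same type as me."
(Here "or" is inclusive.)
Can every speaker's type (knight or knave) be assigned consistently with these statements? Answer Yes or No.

No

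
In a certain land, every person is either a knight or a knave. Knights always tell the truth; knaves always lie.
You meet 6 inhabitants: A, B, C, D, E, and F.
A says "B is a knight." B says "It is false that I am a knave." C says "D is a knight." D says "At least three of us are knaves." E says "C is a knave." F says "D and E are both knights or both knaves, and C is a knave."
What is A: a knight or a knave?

A is a knave.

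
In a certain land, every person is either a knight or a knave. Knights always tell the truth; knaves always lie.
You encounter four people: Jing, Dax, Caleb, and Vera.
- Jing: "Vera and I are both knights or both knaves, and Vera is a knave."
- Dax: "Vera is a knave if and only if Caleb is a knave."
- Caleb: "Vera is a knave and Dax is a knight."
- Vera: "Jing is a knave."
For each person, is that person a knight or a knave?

Jing is a knave, Dax is a knave, Caleb is a knave, and Vera is a knight.

Suppose Jing is a knight. Then Jing's statement "Vera and I are both knights or both knaves, and Vera is a knave" would have to be true. Checking the 8 ways to assign the others, none is consistent with every speaker.
(For instance, with Dax=knave, Caleb=knave, Vera=knight, Jing's claim "Vera and I are both knights or both knaves, and Vera is a knave" comes out false where it would need to be true.)
So Jing must be a knave, making "Vera and I are both knights or both knaves, and Vera is a knave" false. Taking Jing=knave, Dax=knave, Caleb=knave, Vera=knight, each remaining statement checks out:
  Dax (knave): "Vera is a knave if and only if Caleb is a knave" — false. ✓
  Caleb (knave): "Vera is a knave and Dax is a knight" — false. ✓
  Vera (knight): "Jing is a knave" — true. ✓
This is the unique consistent assignment.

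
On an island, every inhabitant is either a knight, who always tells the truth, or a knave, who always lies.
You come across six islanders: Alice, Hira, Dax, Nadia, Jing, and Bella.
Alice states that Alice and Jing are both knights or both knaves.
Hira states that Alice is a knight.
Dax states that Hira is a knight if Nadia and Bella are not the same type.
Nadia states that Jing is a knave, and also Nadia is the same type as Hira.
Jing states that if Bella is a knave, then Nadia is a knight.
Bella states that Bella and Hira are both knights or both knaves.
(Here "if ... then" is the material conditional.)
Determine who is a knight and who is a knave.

Alice is a knight, Hira is a knight, Dax is a knight, Nadia is a knave, Jing is a knight, and Bella is a knight.

Alice is a knight; "Alice and Jing are both knights or both knaves" is True, as required.
Since Hira is a knight, "Alice is a knight" needs to be True, which holds.
Dax (knight): "Hira is a knight if Nadia and Bella are not the same type" — True. ✓
Nadia is a knave, so "Jing is a knave, and also Nadia is the same type as Hira" must be False — and it is.
Jing is a knight, and the claim "if Bella is a knave, then Nadia is a knight" is indeed True.
Bella is a knight, and the claim "Bella and Hira are both knights or both knaves" is indeed True.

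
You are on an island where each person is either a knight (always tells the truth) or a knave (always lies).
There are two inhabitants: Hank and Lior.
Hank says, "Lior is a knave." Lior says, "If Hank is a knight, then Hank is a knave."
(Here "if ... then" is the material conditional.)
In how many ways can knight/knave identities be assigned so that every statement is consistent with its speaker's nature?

2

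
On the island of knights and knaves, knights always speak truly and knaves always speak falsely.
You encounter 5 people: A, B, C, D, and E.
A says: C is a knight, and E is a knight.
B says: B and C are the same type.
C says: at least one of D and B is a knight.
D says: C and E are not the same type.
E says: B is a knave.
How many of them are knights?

The unique consistent assignment is A=knave, B=knight, C=knight, D=knight, E=knave.
That has 3 knights.

3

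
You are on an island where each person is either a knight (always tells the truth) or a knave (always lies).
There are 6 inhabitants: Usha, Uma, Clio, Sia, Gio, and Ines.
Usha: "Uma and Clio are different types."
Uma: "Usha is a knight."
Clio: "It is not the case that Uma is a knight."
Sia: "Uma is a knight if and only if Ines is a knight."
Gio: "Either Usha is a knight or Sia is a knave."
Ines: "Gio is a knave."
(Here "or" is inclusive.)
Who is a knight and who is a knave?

Usha is a knight, Uma is a knight, Clio is a knave, Sia is a knave, Gio is a knight, and Ines is a knave.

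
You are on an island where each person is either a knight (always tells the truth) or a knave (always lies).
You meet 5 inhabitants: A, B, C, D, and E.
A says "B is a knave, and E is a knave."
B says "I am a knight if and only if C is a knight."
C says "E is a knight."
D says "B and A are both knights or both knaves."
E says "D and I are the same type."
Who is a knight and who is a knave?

Knights: C, D, and E. Knaves: A and B.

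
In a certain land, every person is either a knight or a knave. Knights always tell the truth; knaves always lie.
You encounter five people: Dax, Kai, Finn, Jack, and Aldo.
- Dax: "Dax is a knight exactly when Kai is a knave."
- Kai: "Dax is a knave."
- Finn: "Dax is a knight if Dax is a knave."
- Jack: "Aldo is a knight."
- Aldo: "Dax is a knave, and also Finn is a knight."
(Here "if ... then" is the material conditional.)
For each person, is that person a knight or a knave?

Suppose Dax is a knave. Then Dax's statement "Dax is a knight exactly when Kai is a knave" would have to be false. Checking the 16 ways to assign the others, none is consistent with every speaker.
(For instance, with Kai=knave, Finn=knight, Jack=knave, Aldo=knave, Kai's claim "Dax is a knave" comes out true where it would need to be false.)
So Dax must be a knight, making "Dax is a knight exactly when Kai is a knave" true. Taking Dax=knight, Kai=knave, Finn=knight, Jack=knave, Aldo=knave, each remaining statement checks out:
  Kai (knave): "Dax is a knave" — false. ✓
  Finn (knight): "Dax is a knight if Dax is a knave" — true. ✓
  Jack (knave): "Aldo is a knight" — false. ✓
  Aldo (knave): "Dax is a knave, and also Finn is a knight" — false. ✓
This is the unique consistent assignment.

Dax is a knight, Kai is a knave, Finn is a knight, Jack is a knave, and Aldo is a knave.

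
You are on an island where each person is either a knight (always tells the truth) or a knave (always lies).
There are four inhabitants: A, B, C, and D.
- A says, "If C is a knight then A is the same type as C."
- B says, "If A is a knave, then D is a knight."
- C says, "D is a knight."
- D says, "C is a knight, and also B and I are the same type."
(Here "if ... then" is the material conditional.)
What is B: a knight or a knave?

B is a knight.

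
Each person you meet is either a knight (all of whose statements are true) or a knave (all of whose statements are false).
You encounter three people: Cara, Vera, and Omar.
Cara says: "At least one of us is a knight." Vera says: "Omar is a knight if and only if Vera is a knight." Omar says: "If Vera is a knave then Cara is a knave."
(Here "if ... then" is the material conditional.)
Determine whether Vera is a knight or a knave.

Vera is a knight.

Consistent assignments: {Cara=knight, Vera=knight, Omar=knight}
In every consistent assignment, Vera is a knight.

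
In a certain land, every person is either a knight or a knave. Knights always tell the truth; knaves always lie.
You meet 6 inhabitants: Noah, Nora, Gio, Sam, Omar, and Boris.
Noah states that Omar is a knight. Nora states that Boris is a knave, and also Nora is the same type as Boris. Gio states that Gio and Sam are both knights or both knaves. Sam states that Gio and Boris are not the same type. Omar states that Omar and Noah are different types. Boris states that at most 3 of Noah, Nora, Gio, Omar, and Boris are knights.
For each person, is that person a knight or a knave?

As a knave, Noah's statement "Omar is a knight" should be False; it is.
Nora is a knave; "Boris is a knave, and also Nora is the same type as Boris" is False, as required.
Since Gio is a knave, "Gio and Sam are both knights or both knaves" needs to be False, which holds.
As a knight, Sam's statement "Gio and Boris are not the same type" should be true; it is.
Omar is a knave; "Omar and Noah are different types" is False, as required.
Boris is a knight; "at most 3 of Noah, Nora, Gio, Omar, and Boris are knights" is true, as required.

Noah is a knave, Nora is a knave, Gio is a knave, Sam is a knight, Omar is a knave, and Boris is a knight.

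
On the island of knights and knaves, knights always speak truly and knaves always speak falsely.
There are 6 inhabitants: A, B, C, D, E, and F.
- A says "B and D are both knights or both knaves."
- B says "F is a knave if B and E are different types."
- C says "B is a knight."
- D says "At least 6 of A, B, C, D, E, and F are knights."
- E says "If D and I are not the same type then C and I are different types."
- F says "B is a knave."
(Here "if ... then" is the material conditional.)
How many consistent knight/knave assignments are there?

1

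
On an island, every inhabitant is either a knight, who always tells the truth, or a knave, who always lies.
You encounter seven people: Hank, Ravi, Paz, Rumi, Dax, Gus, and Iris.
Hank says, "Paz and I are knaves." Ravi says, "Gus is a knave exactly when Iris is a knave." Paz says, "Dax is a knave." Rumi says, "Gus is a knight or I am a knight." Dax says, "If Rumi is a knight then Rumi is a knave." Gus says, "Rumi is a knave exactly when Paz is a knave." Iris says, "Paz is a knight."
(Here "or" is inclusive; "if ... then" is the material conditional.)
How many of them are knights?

5

The unique consistent assignment is Hank=knave, Ravi=knight, Paz=knight, Rumi=knight, Dax=knave, Gus=knight, Iris=knight.
That has 5 knights.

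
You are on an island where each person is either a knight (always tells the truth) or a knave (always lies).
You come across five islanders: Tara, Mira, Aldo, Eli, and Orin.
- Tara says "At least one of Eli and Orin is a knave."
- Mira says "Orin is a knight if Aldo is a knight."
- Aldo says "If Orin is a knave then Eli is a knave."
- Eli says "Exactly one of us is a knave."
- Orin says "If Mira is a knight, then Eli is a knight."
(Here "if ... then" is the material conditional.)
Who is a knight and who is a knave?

Tara is a knave, Mira is a knight, Aldo is a knight, Eli is a knight, and Orin is a knight.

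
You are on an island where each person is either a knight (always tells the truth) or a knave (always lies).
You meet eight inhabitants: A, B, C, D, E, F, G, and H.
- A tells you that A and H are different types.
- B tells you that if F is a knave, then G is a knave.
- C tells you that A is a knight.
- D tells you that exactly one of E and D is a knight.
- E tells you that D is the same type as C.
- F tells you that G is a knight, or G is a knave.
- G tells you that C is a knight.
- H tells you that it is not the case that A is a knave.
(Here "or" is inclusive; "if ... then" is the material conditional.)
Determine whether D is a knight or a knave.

D is a knight.

Consistent assignments: {A=knave, B=knight, C=knave, D=knight, E=knave, F=knight, G=knave, H=knave}
In every consistent assignment, D is a knight.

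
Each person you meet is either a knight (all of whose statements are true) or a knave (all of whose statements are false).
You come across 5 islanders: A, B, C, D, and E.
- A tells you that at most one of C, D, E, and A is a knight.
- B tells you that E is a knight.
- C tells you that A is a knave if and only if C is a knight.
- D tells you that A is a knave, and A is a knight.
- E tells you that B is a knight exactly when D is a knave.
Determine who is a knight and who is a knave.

A is a knave, B is a knight, C is a knight, D is a knave, and E is a knight.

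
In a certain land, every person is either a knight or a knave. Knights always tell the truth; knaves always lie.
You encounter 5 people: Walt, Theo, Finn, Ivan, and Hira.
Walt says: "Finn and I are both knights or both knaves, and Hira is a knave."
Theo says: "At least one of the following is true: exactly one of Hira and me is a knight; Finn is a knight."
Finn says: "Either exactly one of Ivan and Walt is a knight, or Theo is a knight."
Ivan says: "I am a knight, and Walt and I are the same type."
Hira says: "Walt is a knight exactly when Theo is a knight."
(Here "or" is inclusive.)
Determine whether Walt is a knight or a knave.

Walt is a knave.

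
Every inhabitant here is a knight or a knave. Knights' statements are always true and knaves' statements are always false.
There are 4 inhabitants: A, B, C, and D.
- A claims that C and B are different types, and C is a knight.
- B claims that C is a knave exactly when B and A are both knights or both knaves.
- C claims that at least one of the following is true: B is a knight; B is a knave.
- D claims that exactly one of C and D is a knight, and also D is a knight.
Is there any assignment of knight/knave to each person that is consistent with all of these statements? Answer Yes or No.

One consistent assignment: A=knave, B=knight, C=knight, D=knave.

Yes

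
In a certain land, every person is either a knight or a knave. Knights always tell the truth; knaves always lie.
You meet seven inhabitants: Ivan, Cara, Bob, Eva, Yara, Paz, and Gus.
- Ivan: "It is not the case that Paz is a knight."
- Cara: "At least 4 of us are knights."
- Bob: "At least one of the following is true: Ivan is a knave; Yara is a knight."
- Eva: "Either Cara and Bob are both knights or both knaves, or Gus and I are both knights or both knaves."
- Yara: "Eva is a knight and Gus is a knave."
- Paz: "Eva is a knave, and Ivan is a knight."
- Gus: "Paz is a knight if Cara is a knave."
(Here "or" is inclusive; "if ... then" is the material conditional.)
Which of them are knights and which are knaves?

Knights: Ivan, Cara, Eva, and Gus. Knaves: Bob, Yara, and Paz.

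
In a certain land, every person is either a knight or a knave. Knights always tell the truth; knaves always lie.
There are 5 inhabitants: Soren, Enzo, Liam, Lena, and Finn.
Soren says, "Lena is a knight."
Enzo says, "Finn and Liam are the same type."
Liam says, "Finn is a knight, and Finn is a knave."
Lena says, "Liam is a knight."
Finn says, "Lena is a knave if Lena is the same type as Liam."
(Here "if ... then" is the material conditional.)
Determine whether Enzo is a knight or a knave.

Enzo is a knave.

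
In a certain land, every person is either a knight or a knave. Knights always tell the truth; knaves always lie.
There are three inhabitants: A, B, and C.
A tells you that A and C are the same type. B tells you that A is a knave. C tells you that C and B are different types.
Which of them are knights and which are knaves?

A is a knight, B is a knave, and C is a knight.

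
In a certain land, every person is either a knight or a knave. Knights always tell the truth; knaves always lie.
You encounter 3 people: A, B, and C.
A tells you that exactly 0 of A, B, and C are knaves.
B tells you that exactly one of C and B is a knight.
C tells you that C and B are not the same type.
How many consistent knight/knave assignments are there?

1

Consistent assignments:
  A=knave, B=knave, C=knave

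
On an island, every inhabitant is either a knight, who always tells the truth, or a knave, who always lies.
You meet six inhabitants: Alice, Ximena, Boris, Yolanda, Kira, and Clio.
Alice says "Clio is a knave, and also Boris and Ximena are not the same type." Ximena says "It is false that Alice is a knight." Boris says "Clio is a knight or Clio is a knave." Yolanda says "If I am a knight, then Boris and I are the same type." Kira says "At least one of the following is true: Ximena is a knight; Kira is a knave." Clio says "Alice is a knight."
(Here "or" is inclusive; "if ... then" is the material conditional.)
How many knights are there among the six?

4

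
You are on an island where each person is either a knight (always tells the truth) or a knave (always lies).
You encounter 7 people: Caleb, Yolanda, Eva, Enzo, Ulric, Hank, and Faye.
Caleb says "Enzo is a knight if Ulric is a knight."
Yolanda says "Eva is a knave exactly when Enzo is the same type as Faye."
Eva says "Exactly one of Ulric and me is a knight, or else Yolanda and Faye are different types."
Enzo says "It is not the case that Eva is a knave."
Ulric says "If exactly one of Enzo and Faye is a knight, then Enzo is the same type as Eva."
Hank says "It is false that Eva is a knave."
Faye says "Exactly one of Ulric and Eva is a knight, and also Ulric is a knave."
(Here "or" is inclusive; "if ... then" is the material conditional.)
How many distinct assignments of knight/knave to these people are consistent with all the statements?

1

Consistent assignments:
  Caleb=knight, Yolanda=knight, Eva=knight, Enzo=knight, Ulric=knight, Hank=knight, Faye=knave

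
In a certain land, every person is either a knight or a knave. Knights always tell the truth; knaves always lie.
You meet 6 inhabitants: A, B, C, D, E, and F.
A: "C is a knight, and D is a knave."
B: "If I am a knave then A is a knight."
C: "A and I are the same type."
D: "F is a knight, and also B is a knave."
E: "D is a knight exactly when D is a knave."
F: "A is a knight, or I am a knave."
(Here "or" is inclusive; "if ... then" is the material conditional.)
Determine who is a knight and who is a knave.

A is a knight, so "C is a knight, and D is a knave" must be true — and it is.
B is a knight, so "if I am a knave then A is a knight" must be true — and it is.
C (knight): "A and I are the same type" — true. ✓
Since D is a knave, "F is a knight, and also B is a knave" needs to be false, which holds.
E is a knave, and the claim "D is a knight exactly when D is a knave" is indeed false.
Since F is a knight, "A is a knight, or I am a knave" needs to be true, which holds.

A is a knight, B is a knight, C is a knight, D is a knave, E is a knave, and F is a knight.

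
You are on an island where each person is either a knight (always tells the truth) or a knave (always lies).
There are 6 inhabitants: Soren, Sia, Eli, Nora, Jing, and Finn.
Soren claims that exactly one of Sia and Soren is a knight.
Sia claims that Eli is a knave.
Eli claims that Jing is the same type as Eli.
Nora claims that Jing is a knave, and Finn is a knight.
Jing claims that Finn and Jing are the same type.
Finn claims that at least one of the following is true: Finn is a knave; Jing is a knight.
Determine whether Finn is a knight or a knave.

Finn is a knight.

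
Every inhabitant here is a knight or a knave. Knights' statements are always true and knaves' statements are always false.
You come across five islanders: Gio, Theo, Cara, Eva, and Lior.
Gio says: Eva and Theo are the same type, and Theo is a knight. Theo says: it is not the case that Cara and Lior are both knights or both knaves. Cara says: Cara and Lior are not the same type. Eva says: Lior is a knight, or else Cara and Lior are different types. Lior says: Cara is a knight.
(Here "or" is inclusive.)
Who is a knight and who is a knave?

Since Gio is a knave, "Eva and Theo are the same type, and Theo is a knight" needs to be False, which holds.
Theo is a knave, so "it is not the case that Cara and Lior are both knights or both knaves" must be False — and it is.
Cara is a knave, and the claim "Cara and Lior are not the same type" is indeed False.
Since Eva is a knave, "Lior is a knight, or else Cara and Lior are different types" needs to be False, which holds.
As a knave, Lior's statement "Cara is a knight" should be False; it is.

Gio is a knave, Theo is a knave, Cara is a knave, Eva is a knave, and Lior is a knave.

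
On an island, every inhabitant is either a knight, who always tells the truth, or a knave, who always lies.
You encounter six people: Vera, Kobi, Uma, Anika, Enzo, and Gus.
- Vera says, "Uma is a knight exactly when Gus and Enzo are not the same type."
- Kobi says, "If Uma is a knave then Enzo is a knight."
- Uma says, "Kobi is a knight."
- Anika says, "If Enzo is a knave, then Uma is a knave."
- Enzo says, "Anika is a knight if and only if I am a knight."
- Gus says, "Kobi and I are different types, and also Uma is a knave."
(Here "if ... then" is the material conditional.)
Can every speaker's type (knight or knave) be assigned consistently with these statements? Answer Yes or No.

One consistent assignment: Vera=knight, Kobi=knight, Uma=knight, Anika=knight, Enzo=knight, Gus=knave.

Yes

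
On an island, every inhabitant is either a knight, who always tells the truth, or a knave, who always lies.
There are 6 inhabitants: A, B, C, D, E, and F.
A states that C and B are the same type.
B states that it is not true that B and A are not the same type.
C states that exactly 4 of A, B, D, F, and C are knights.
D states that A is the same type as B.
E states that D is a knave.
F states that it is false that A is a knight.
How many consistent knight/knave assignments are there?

Consistent assignments:
  A=knight, B=knight, C=knight, D=knight, E=knave, F=knave
  A=knight, B=knave, C=knave, D=knave, E=knight, F=knave

2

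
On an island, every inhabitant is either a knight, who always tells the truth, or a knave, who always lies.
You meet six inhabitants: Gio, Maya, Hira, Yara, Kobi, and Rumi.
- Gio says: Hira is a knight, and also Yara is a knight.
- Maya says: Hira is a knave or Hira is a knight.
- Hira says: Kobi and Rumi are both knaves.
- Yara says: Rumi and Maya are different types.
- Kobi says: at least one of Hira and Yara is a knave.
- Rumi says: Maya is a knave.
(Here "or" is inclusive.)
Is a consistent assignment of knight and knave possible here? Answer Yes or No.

One consistent assignment: Gio=knight, Maya=knight, Hira=knight, Yara=knight, Kobi=knave, Rumi=knave.

Yes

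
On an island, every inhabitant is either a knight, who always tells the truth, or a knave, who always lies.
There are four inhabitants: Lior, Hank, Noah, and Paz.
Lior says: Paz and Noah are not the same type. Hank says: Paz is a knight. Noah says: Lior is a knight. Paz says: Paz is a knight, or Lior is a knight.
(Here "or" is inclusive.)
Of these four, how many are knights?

0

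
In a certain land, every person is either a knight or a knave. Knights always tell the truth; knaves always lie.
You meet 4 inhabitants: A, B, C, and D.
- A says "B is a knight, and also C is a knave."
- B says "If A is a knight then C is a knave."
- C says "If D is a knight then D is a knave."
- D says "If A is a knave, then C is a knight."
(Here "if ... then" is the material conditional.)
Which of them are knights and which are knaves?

A is a knight, B is a knight, C is a knave, and D is a knight.

Suppose A is a knave. Then A's statement "B is a knight, and also C is a knave" would have to be false. Checking the 8 ways to assign the others, none is consistent with every speaker.
(For instance, with B=knight, C=knave, D=knight, A's claim "B is a knight, and also C is a knave" comes out true where it would need to be false.)
So A must be a knight, making "B is a knight, and also C is a knave" true. Taking A=knight, B=knight, C=knave, D=knight, each remaining statement checks out:
  B (knight): "if A is a knight then C is a knave" — true. ✓
  C (knave): "if D is a knight then D is a knave" — false. ✓
  D (knight): "if A is a knave, then C is a knight" — true. ✓
This is the unique consistent assignment.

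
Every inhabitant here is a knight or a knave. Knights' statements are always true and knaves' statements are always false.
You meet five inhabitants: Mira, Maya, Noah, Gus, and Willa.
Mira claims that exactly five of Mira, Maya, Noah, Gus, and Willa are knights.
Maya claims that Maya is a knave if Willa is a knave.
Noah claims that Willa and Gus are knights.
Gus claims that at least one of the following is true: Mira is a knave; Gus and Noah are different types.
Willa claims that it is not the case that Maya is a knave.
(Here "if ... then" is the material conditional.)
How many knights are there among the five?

4

The unique consistent assignment is Mira=knave, Maya=knight, Noah=knight, Gus=knight, Willa=knight.
That has 4 knights.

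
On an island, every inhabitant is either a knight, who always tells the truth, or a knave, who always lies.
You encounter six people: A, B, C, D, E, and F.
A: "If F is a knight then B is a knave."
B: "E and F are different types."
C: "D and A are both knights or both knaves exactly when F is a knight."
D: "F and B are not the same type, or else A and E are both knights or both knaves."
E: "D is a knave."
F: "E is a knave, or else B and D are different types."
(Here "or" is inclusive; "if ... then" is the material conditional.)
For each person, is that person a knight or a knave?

As a knave, A's statement "if F is a knight then B is a knave" should be false; it is.
B is a knight, and the claim "E and F are different types" is indeed True.
As a knave, C's statement "D and A are both knights or both knaves exactly when F is a knight" should be false; it is.
D is a knight; "F and B are not the same type, or else A and E are both knights or both knaves" is True, as required.
E is a knave; "D is a knave" is false, as required.
F (knight): "E is a knave, or else B and D are different types" — True. ✓

A is a knave, B is a knight, C is a knave, D is a knight, E is a knave, and F is a knight.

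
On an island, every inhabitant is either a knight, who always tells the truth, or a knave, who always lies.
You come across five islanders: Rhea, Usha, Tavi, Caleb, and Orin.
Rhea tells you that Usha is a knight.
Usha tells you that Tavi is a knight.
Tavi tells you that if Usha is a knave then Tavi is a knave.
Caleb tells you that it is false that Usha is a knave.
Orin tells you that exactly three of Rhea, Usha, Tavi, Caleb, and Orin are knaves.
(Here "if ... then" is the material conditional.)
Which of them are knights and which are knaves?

As a knight, Rhea's statement "Usha is a knight" should be True; it is.
As a knight, Usha's statement "Tavi is a knight" should be True; it is.
Tavi (knight): "if Usha is a knave then Tavi is a knave" — True. ✓
Caleb (knight): "it is false that Usha is a knave" — True. ✓
Since Orin is a knave, "exactly three of Rhea, Usha, Tavi, Caleb, and Orin are knaves" needs to be false, which holds.

Rhea is a knight, Usha is a knight, Tavi is a knight, Caleb is a knight, and Orin is a knave.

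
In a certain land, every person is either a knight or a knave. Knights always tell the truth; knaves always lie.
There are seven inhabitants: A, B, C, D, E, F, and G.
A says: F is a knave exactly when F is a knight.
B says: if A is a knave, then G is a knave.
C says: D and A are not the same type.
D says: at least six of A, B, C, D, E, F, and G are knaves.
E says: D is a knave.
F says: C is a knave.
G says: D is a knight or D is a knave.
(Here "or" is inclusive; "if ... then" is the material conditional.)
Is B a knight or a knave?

B is a knave.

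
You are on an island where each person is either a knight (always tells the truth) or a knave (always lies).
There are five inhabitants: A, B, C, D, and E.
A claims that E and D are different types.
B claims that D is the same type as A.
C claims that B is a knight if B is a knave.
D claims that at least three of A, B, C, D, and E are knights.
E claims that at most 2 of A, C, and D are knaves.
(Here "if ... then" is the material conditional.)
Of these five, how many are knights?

The unique consistent assignment is A=knight, B=knave, C=knave, D=knave, E=knight.
That has 2 knights.

2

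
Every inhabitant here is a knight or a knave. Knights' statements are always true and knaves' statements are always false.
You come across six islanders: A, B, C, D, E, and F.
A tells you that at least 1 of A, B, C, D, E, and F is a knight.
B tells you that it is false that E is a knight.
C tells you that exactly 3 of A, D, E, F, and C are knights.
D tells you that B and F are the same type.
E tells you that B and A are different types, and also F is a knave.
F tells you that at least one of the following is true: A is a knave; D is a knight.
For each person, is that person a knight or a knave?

A is a knight, B is a knight, C is a knave, D is a knave, E is a knave, and F is a knave.

A is a knight, so "at least 1 of A, B, C, D, E, and F is a knight" must be True — and it is.
Since B is a knight, "it is false that E is a knight" needs to be True, which holds.
C (knave): "exactly 3 of A, D, E, F, and C are knights" — false. ✓
Since D is a knave, "B and F are the same type" needs to be false, which holds.
E is a knave, and the claim "B and A are different types, and also F is a knave" is indeed false.
As a knave, F's statement "at least one of the following is true: A is a knave; D is a knight" should be false; it is.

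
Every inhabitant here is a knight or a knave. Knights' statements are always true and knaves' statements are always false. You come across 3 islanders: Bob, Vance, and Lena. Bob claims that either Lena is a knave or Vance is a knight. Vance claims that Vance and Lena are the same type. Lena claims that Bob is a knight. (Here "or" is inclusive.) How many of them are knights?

The unique consistent assignment is Bob=knight, Vance=knight, Lena=knight.
That has 3 knights.

3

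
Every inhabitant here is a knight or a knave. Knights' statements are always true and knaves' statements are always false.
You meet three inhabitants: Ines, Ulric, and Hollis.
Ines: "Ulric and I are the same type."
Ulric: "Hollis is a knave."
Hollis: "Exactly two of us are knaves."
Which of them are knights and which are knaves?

Ines is a knight, Ulric is a knight, and Hollis is a knave.

Suppose Ines is a knave. Then Ines's statement "Ulric and I are the same type" would have to be false. Checking the 4 ways to assign the others, none is consistent with every speaker.
(For instance, with Ulric=knight, Hollis=knave, Hollis's claim "exactly two of us are knaves" comes out true where it would need to be false.)
So Ines must be a knight, making "Ulric and I are the same type" true. Taking Ines=knight, Ulric=knight, Hollis=knave, each remaining statement checks out:
  Ulric (knight): "Hollis is a knave" — true. ✓
  Hollis (knave): "exactly two of us are knaves" — false. ✓
This is the unique consistent assignment.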